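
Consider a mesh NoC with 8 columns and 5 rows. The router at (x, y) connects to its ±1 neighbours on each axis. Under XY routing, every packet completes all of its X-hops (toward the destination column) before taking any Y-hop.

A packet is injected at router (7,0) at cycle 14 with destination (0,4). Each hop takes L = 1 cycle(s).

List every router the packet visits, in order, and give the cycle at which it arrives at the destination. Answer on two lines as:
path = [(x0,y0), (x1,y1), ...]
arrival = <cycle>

#0 — 7,0 | c14
#1 — 6,0 | c15 | W
#2 — 5,0 | c16 | W
#3 — 4,0 | c17 | W
#4 — 3,0 | c18 | W
#5 — 2,0 | c19 | W
#6 — 1,0 | c20 | W
#7 — 0,0 | c21 | W
#8 — 0,1 | c22 | N
#9 — 0,2 | c23 | N
#10 — 0,3 | c24 | N
#11 — 0,4 | c25 | N

path = [(7,0), (6,0), (5,0), (4,0), (3,0), (2,0), (1,0), (0,0), (0,1), (0,2), (0,3), (0,4)]
arrival = 25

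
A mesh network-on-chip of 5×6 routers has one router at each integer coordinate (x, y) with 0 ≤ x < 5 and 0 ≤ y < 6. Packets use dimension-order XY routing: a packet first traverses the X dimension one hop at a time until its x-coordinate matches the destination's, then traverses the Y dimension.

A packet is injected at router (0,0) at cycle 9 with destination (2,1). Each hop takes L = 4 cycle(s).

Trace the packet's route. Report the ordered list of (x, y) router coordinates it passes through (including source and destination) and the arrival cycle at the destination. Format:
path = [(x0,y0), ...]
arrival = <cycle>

src (0,0)  cyc=9
E→(1,0)  cyc=13
E→(2,0)  cyc=17
N→(2,1)  cyc=21

path = [(0,0), (1,0), (2,0), (2,1)]
arrival = 21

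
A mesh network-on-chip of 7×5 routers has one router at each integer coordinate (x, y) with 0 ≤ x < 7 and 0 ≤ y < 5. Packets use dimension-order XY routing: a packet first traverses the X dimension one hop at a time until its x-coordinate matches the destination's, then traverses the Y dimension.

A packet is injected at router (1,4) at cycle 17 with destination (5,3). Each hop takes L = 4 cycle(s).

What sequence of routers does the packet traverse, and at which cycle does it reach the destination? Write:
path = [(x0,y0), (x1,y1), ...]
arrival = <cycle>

hop 0: (1,4) @ cyc 17
hop 1: (2,4) @ cyc 21  [E]
hop 2: (3,4) @ cyc 25  [E]
hop 3: (4,4) @ cyc 29  [E]
hop 4: (5,4) @ cyc 33  [E]
hop 5: (5,3) @ cyc 37  [S]

path = [(1,4), (2,4), (3,4), (4,4), (5,4), (5,3)]
arrival = 37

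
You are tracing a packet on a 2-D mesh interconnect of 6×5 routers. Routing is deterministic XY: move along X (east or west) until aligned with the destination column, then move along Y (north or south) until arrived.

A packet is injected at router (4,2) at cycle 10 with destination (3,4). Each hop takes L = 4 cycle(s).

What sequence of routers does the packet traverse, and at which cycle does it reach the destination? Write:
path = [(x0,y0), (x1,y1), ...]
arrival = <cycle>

[0] x=4 y=2 t=10
[1] x=3 y=2 t=14 →W
[2] x=3 y=3 t=18 →N
[3] x=3 y=4 t=22 →N

path = [(4,2), (3,2), (3,3), (3,4)]
arrival = 22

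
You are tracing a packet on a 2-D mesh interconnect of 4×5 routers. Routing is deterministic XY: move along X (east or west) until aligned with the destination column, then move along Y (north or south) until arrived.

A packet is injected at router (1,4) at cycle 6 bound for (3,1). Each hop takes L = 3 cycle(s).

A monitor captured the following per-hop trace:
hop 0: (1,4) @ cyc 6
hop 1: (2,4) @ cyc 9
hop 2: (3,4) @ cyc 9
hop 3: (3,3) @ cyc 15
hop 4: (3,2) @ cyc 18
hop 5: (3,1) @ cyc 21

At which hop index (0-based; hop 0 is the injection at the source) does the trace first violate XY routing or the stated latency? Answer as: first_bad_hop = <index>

[1] (+1,+0) / 3c ⇒ ok
[2] (+1,+0) / 0c ⇒ BAD: Δcyc=0≠L

first_bad_hop = 2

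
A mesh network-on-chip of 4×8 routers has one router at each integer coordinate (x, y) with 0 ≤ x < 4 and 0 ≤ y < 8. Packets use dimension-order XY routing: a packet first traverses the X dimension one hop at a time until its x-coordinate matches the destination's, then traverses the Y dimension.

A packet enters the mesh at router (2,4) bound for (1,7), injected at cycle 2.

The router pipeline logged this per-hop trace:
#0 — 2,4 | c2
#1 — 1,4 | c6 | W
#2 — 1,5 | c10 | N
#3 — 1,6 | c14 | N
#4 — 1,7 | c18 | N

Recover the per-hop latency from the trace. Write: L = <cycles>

L = 4

Between hops 0 and 1 the cycle counter advances 6 − 2 = 4.
Each hop adds L, hence L = 4.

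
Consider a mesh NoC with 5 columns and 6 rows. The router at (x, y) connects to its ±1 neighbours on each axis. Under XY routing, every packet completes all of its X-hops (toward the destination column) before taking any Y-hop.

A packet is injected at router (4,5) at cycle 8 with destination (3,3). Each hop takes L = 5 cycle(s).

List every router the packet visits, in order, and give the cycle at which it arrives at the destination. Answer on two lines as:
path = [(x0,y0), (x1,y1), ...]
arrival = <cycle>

t=8: at (4,5)
t=13: at (3,5) after W
t=18: at (3,4) after S
t=23: at (3,3) after S

path = [(4,5), (3,5), (3,4), (3,3)]
arrival = 23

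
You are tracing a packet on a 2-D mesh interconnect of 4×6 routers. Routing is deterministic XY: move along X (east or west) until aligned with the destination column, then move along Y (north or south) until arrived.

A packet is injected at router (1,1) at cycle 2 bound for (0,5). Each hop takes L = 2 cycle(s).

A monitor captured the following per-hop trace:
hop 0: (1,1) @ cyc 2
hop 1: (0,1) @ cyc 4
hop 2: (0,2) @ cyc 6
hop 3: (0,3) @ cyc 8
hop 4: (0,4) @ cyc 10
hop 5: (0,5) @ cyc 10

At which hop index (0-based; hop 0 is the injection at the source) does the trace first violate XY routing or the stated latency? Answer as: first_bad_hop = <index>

first_bad_hop = 5

hop 1: step (-1,+0), +2 cyc — ok
hop 2: step (+0,+1), +2 cyc — ok
hop 3: step (+0,+1), +2 cyc — ok
hop 4: step (+0,+1), +2 cyc — ok
hop 5: step (+0,+1), +0 cyc — BAD: Δcyc=0≠L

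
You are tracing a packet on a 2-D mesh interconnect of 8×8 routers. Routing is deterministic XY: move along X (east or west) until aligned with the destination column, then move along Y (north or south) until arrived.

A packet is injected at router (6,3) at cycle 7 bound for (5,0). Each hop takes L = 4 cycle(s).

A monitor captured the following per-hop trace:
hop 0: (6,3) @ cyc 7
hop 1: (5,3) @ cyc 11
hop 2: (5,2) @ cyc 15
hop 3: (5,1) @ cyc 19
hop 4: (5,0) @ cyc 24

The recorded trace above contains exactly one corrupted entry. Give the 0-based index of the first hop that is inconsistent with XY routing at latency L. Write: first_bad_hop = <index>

first_bad_hop = 4

  1: Δx=-1 Δy=+0 Δt=4 [ok]
  2: Δx=+0 Δy=-1 Δt=4 [ok]
  3: Δx=+0 Δy=-1 Δt=4 [ok]
  4: Δx=+0 Δy=-1 Δt=5 [BAD: Δcyc=5≠L]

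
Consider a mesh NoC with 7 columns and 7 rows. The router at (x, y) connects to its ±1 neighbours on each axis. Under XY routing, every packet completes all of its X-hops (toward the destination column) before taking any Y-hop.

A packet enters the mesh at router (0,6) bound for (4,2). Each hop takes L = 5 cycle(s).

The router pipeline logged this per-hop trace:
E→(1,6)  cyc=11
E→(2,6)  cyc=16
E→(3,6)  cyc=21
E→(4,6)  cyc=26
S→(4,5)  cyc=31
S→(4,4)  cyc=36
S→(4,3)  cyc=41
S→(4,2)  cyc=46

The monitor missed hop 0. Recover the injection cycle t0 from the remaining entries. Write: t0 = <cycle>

t0 = 6

Hop 1 reached at cycle 11; hop k is at t0 + k·L.
t0 = cyc[1] − L = 11 − 5 = 6.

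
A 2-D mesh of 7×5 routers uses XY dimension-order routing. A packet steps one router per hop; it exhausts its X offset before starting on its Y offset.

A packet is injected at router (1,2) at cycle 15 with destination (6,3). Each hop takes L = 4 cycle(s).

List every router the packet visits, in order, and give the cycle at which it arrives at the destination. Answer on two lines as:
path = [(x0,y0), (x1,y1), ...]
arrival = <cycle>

path = [(1,2), (2,2), (3,2), (4,2), (5,2), (6,2), (6,3)]
arrival = 39

  0. router=(1,2) cycle=15 (inject)
  1. router=(2,2) cycle=19 dir=E
  2. router=(3,2) cycle=23 dir=E
  3. router=(4,2) cycle=27 dir=E
  4. router=(5,2) cycle=31 dir=E
  5. router=(6,2) cycle=35 dir=E
  6. router=(6,3) cycle=39 dir=N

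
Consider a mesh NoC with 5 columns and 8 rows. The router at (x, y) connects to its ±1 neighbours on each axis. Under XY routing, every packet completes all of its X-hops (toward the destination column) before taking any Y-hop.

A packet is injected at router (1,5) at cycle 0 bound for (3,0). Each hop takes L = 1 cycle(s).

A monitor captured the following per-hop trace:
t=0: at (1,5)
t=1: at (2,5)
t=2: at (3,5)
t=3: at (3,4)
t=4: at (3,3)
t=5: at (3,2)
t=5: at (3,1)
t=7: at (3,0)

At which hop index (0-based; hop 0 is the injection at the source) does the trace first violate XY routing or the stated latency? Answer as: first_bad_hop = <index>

  1: Δx=+1 Δy=+0 Δt=1 [ok]
  2: Δx=+1 Δy=+0 Δt=1 [ok]
  3: Δx=+0 Δy=-1 Δt=1 [ok]
  4: Δx=+0 Δy=-1 Δt=1 [ok]
  5: Δx=+0 Δy=-1 Δt=1 [ok]
  6: Δx=+0 Δy=-1 Δt=0 [BAD: Δcyc=0≠L]

first_bad_hop = 6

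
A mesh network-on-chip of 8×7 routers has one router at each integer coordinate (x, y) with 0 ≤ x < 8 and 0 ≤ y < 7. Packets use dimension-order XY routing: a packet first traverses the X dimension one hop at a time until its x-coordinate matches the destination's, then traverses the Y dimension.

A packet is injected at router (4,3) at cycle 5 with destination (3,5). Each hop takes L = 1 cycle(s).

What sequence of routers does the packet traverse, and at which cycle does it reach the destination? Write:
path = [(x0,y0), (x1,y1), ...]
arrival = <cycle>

path = [(4,3), (3,3), (3,4), (3,5)]
arrival = 8

  0. router=(4,3) cycle=5 (inject)
  1. router=(3,3) cycle=6 dir=W
  2. router=(3,4) cycle=7 dir=N
  3. router=(3,5) cycle=8 dir=N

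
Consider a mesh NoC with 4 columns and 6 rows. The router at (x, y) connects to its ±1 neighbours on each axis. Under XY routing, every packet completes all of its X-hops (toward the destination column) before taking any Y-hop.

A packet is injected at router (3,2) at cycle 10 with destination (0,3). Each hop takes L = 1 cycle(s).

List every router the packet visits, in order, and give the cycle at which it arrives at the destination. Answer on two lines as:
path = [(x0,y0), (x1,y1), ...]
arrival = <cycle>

[0] x=3 y=2 t=10
[1] x=2 y=2 t=11 →W
[2] x=1 y=2 t=12 →W
[3] x=0 y=2 t=13 →W
[4] x=0 y=3 t=14 →N

path = [(3,2), (2,2), (1,2), (0,2), (0,3)]
arrival = 14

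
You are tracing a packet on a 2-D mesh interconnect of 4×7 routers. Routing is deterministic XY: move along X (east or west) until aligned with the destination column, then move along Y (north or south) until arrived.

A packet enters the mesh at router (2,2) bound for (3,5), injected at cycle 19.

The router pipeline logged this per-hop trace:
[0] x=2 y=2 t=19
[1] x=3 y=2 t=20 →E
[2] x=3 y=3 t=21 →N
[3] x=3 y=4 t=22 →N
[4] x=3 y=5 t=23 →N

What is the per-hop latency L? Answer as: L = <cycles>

L = 1

Δcyc across hop 0→1: 20 − 19 = 1.
Each hop adds L, hence L = 1.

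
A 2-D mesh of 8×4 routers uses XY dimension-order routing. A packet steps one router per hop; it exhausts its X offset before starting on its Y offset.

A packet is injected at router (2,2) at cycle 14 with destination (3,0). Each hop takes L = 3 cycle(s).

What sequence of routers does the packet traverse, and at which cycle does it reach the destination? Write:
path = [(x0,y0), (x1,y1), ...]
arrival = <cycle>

path = [(2,2), (3,2), (3,1), (3,0)]
arrival = 23

hop 0: (2,2) @ cyc 14
hop 1: (3,2) @ cyc 17  [E]
hop 2: (3,1) @ cyc 20  [S]
hop 3: (3,0) @ cyc 23  [S]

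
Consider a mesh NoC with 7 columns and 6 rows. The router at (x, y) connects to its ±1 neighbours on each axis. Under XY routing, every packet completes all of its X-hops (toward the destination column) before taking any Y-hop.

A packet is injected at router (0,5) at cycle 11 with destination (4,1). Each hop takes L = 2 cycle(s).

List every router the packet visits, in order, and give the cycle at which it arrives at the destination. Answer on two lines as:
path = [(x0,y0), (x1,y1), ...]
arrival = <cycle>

path = [(0,5), (1,5), (2,5), (3,5), (4,5), (4,4), (4,3), (4,2), (4,1)]
arrival = 27

hop 0: (0,5) @ cyc 11
hop 1: (1,5) @ cyc 13  [E]
hop 2: (2,5) @ cyc 15  [E]
hop 3: (3,5) @ cyc 17  [E]
hop 4: (4,5) @ cyc 19  [E]
hop 5: (4,4) @ cyc 21  [S]
hop 6: (4,3) @ cyc 23  [S]
hop 7: (4,2) @ cyc 25  [S]
hop 8: (4,1) @ cyc 27  [S]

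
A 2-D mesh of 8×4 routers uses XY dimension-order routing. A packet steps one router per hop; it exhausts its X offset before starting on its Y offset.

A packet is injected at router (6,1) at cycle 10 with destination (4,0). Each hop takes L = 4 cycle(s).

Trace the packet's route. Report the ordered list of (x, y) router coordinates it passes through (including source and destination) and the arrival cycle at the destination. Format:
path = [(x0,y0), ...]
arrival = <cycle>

t=10: at (6,1)
t=14: at (5,1) after W
t=18: at (4,1) after W
t=22: at (4,0) after S

path = [(6,1), (5,1), (4,1), (4,0)]
arrival = 22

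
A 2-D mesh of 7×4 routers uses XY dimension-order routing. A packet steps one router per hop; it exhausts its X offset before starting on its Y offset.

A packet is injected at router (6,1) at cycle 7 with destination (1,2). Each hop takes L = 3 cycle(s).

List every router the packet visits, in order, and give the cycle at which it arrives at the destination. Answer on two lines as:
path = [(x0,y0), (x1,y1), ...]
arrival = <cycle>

hop 0: (6,1) @ cyc 7
hop 1: (5,1) @ cyc 10  [W]
hop 2: (4,1) @ cyc 13  [W]
hop 3: (3,1) @ cyc 16  [W]
hop 4: (2,1) @ cyc 19  [W]
hop 5: (1,1) @ cyc 22  [W]
hop 6: (1,2) @ cyc 25  [N]

path = [(6,1), (5,1), (4,1), (3,1), (2,1), (1,1), (1,2)]
arrival = 25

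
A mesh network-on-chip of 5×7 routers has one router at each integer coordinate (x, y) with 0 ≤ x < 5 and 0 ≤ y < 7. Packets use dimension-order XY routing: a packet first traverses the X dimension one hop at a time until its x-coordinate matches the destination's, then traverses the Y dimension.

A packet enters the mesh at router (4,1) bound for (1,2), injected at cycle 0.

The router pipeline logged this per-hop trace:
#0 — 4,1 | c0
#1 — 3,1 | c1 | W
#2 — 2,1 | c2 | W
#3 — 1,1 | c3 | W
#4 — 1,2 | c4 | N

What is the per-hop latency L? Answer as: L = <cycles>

L = 1

Δcyc across hop 0→1: 1 − 0 = 1.
Per-hop latency L = Δcyc = 1.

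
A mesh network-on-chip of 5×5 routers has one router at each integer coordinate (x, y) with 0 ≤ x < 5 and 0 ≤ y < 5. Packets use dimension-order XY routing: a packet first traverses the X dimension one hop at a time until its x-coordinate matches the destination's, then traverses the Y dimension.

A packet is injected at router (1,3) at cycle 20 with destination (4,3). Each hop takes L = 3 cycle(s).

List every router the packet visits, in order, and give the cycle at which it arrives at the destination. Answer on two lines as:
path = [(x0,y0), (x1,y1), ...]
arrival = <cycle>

#0 — 1,3 | c20
#1 — 2,3 | c23 | E
#2 — 3,3 | c26 | E
#3 — 4,3 | c29 | E

path = [(1,3), (2,3), (3,3), (4,3)]
arrival = 29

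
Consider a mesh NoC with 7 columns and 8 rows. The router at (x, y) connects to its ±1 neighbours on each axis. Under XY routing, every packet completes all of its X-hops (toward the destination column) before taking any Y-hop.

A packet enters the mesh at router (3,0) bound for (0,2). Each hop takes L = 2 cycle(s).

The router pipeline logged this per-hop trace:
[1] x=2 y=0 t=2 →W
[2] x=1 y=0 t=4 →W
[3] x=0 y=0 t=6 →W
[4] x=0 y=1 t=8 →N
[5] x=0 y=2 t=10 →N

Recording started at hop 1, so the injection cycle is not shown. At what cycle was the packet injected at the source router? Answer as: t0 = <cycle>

t0 = 0

The first recorded entry is hop 1 at cycle 2.
t0 = cyc[1] − L = 2 − 2 = 0.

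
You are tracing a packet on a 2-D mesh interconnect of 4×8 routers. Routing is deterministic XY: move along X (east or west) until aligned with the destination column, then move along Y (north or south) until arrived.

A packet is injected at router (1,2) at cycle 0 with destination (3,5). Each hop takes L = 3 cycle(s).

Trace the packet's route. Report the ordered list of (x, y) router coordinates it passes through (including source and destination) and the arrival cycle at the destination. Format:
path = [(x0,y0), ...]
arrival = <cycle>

path = [(1,2), (2,2), (3,2), (3,3), (3,4), (3,5)]
arrival = 15

t=0: at (1,2)
t=3: at (2,2) after E
t=6: at (3,2) after E
t=9: at (3,3) after N
t=12: at (3,4) after N
t=15: at (3,5) after N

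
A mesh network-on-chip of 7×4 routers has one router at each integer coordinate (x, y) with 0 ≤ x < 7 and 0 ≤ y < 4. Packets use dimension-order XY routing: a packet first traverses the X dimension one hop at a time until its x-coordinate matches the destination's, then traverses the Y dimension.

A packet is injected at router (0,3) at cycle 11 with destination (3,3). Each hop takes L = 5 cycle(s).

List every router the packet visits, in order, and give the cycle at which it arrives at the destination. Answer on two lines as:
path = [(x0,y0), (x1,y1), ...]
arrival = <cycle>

t=11: at (0,3)
t=16: at (1,3) after E
t=21: at (2,3) after E
t=26: at (3,3) after E

path = [(0,3), (1,3), (2,3), (3,3)]
arrival = 26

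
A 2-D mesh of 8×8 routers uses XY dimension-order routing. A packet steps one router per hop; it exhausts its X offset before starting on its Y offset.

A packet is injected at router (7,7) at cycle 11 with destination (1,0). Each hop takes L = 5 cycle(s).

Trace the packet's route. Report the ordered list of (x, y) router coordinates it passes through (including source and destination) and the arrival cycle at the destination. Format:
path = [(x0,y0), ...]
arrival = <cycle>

path = [(7,7), (6,7), (5,7), (4,7), (3,7), (2,7), (1,7), (1,6), (1,5), (1,4), (1,3), (1,2), (1,1), (1,0)]
arrival = 76

t=11: at (7,7)
t=16: at (6,7) after W
t=21: at (5,7) after W
t=26: at (4,7) after W
t=31: at (3,7) after W
t=36: at (2,7) after W
t=41: at (1,7) after W
t=46: at (1,6) after S
t=51: at (1,5) after S
t=56: at (1,4) after S
t=61: at (1,3) after S
t=66: at (1,2) after S
t=71: at (1,1) after S
t=76: at (1,0) after S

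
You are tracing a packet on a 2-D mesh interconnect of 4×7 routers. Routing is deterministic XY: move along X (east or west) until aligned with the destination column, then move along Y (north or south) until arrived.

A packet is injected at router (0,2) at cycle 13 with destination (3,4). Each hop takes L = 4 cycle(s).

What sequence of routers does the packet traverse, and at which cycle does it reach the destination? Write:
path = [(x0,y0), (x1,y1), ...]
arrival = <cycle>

#0 — 0,2 | c13
#1 — 1,2 | c17 | E
#2 — 2,2 | c21 | E
#3 — 3,2 | c25 | E
#4 — 3,3 | c29 | N
#5 — 3,4 | c33 | N

path = [(0,2), (1,2), (2,2), (3,2), (3,3), (3,4)]
arrival = 33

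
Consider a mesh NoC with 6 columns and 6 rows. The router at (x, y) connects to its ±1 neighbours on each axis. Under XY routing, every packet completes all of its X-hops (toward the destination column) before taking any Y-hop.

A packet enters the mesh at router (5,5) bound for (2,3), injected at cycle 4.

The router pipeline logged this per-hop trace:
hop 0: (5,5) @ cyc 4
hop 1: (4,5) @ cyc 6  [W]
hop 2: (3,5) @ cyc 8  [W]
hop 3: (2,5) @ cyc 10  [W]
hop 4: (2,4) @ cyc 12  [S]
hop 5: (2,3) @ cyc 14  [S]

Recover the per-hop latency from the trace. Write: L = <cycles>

L = 2

Between hops 0 and 1 the cycle counter advances 6 − 4 = 2.
One hop costs L cycles, so L = 2.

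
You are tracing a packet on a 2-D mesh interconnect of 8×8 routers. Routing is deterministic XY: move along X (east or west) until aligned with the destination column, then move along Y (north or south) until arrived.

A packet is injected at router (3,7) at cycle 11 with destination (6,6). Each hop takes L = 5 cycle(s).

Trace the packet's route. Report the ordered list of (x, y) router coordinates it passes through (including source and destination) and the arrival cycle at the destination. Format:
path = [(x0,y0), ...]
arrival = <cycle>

t=11: at (3,7)
t=16: at (4,7) after E
t=21: at (5,7) after E
t=26: at (6,7) after E
t=31: at (6,6) after S

path = [(3,7), (4,7), (5,7), (6,7), (6,6)]
arrival = 31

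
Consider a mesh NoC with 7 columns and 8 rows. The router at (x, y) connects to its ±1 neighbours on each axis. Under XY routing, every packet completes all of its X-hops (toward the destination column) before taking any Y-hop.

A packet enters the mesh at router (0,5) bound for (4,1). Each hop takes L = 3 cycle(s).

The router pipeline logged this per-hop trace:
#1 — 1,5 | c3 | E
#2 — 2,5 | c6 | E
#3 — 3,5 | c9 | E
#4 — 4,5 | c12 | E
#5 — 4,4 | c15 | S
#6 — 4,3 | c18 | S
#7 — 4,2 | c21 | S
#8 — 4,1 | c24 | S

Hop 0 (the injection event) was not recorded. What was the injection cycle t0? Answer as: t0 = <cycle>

t0 = 0

At hop 1 the cycle is 3; in general cyc_k = t0 + kL.
t0 = cyc[1] − L = 3 − 3 = 0.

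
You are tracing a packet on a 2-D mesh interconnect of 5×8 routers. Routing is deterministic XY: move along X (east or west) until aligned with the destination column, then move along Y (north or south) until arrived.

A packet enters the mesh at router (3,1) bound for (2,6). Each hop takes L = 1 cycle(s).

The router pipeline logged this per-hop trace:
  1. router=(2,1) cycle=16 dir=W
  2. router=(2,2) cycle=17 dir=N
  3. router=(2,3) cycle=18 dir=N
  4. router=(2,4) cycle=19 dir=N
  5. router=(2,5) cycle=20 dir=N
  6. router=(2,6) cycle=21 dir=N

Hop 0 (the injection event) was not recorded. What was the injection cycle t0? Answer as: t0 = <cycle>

cyc[1] = 16 and cyc[k] = t0 + k·L for every k.
t0 = cyc[1] − L = 16 − 1 = 15.

t0 = 15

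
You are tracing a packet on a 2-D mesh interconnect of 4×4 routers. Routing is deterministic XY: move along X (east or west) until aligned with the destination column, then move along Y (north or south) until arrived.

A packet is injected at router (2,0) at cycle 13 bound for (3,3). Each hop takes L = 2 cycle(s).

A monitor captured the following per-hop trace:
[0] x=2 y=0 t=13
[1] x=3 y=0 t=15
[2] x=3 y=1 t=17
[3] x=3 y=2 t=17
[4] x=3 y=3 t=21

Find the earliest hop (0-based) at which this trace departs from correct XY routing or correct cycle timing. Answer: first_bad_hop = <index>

first_bad_hop = 3

  1: Δx=+1 Δy=+0 Δt=2 [ok]
  2: Δx=+0 Δy=+1 Δt=2 [ok]
  3: Δx=+0 Δy=+1 Δt=0 [BAD: Δcyc=0≠L]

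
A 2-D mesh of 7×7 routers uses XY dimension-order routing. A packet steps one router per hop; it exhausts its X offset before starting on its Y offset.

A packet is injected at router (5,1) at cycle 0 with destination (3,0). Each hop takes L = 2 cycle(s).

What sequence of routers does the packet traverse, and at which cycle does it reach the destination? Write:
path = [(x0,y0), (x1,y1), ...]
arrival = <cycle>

[0] x=5 y=1 t=0
[1] x=4 y=1 t=2 →W
[2] x=3 y=1 t=4 →W
[3] x=3 y=0 t=6 →S

path = [(5,1), (4,1), (3,1), (3,0)]
arrival = 6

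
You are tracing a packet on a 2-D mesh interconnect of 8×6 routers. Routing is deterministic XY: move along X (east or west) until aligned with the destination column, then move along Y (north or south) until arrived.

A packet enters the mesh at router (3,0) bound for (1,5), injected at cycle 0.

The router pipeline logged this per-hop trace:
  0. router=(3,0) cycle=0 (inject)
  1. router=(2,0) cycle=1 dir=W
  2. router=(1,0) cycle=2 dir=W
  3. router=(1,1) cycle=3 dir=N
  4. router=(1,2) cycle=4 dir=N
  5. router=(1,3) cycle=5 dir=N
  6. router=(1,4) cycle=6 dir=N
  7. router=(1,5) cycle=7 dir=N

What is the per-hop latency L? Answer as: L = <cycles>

cyc[1] − cyc[0] = 1 − 0 = 1.
Each hop adds L, hence L = 1.

L = 1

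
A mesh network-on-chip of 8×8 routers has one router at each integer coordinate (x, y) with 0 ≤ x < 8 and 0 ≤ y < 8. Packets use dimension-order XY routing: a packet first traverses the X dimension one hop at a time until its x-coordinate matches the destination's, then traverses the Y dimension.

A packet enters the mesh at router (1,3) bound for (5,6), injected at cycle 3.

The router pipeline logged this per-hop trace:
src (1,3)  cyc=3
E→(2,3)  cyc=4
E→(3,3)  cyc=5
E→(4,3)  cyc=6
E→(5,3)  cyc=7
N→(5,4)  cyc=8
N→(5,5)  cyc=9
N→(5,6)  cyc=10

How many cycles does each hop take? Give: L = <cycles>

L = 1

Between hops 0 and 1 the cycle counter advances 4 − 3 = 1.
That increment is L by definition: L = 1.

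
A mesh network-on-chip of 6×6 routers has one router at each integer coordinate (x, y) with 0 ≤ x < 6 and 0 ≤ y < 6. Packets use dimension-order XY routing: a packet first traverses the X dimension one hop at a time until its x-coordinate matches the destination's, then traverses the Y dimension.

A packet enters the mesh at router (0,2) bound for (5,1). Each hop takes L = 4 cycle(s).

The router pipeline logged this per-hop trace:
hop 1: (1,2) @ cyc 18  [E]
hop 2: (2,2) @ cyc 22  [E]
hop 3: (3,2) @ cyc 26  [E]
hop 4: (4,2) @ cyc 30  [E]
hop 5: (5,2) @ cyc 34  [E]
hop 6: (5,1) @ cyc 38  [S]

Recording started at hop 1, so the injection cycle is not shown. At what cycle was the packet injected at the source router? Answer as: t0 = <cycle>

t0 = 14

Hop 1 reached at cycle 18; hop k is at t0 + k·L.
t0 = cyc[1] − L = 18 − 4 = 14.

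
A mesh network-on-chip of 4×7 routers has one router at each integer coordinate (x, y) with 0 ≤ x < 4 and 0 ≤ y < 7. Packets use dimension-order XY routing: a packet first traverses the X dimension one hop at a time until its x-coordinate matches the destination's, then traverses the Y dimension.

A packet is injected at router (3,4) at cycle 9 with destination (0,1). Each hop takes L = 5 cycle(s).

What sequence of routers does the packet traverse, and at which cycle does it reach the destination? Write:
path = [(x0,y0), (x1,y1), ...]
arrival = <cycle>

path = [(3,4), (2,4), (1,4), (0,4), (0,3), (0,2), (0,1)]
arrival = 39

t=9: at (3,4)
t=14: at (2,4) after W
t=19: at (1,4) after W
t=24: at (0,4) after W
t=29: at (0,3) after S
t=34: at (0,2) after S
t=39: at (0,1) after S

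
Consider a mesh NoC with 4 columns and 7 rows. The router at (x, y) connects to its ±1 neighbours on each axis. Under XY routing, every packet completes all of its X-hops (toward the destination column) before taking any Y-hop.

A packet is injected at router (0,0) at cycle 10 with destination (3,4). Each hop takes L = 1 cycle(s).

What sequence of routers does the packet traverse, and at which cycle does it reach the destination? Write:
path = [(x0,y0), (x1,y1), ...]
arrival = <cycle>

path = [(0,0), (1,0), (2,0), (3,0), (3,1), (3,2), (3,3), (3,4)]
arrival = 17

#0 — 0,0 | c10
#1 — 1,0 | c11 | E
#2 — 2,0 | c12 | E
#3 — 3,0 | c13 | E
#4 — 3,1 | c14 | N
#5 — 3,2 | c15 | N
#6 — 3,3 | c16 | N
#7 — 3,4 | c17 | N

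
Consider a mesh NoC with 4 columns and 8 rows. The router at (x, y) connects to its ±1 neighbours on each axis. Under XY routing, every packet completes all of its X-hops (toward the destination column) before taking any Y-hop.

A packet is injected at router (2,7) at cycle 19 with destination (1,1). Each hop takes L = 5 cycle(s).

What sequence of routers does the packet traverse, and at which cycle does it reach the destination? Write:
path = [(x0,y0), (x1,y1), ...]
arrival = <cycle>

path = [(2,7), (1,7), (1,6), (1,5), (1,4), (1,3), (1,2), (1,1)]
arrival = 54

#0 — 2,7 | c19
#1 — 1,7 | c24 | W
#2 — 1,6 | c29 | S
#3 — 1,5 | c34 | S
#4 — 1,4 | c39 | S
#5 — 1,3 | c44 | S
#6 — 1,2 | c49 | S
#7 — 1,1 | c54 | S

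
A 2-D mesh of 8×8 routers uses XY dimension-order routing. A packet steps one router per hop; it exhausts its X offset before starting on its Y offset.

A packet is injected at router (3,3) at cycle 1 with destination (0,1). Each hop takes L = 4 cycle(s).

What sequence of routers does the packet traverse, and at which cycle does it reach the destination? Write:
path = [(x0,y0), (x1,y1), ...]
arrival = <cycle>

hop 0: (3,3) @ cyc 1
hop 1: (2,3) @ cyc 5  [W]
hop 2: (1,3) @ cyc 9  [W]
hop 3: (0,3) @ cyc 13  [W]
hop 4: (0,2) @ cyc 17  [S]
hop 5: (0,1) @ cyc 21  [S]

path = [(3,3), (2,3), (1,3), (0,3), (0,2), (0,1)]
arrival = 21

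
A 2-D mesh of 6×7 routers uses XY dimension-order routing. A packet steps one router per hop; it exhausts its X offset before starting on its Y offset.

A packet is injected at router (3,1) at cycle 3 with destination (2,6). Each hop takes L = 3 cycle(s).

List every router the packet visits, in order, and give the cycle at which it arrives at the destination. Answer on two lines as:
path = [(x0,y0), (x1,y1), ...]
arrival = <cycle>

path = [(3,1), (2,1), (2,2), (2,3), (2,4), (2,5), (2,6)]
arrival = 21

t=3: at (3,1)
t=6: at (2,1) after W
t=9: at (2,2) after N
t=12: at (2,3) after N
t=15: at (2,4) after N
t=18: at (2,5) after N
t=21: at (2,6) after N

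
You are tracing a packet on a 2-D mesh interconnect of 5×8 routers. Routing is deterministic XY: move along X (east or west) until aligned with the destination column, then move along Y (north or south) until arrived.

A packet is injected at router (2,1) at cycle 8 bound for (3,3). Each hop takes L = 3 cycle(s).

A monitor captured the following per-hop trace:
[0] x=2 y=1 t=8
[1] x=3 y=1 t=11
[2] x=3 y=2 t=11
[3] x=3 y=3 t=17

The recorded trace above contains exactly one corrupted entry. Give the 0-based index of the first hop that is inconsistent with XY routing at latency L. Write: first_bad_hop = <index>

  1: Δx=+1 Δy=+0 Δt=3 [ok]
  2: Δx=+0 Δy=+1 Δt=0 [BAD: Δcyc=0≠L]

first_bad_hop = 2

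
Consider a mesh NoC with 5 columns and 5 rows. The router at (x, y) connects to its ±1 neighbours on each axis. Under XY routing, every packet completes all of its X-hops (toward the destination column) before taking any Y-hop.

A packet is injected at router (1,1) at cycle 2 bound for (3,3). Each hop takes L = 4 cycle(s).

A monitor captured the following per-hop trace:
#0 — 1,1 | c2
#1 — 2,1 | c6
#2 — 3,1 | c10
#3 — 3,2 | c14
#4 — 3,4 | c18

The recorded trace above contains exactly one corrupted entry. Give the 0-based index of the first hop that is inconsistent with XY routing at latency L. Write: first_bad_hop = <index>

  1: Δx=+1 Δy=+0 Δt=4 [ok]
  2: Δx=+1 Δy=+0 Δt=4 [ok]
  3: Δx=+0 Δy=+1 Δt=4 [ok]
  4: Δx=+0 Δy=+2 Δt=4 [BAD: non-unit step]

first_bad_hop = 4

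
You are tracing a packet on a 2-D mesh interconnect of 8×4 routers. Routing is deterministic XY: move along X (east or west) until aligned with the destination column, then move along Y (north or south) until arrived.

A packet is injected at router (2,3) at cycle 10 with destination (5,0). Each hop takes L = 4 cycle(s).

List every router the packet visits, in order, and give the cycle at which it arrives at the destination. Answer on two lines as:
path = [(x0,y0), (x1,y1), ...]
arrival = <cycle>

path = [(2,3), (3,3), (4,3), (5,3), (5,2), (5,1), (5,0)]
arrival = 34

#0 — 2,3 | c10
#1 — 3,3 | c14 | E
#2 — 4,3 | c18 | E
#3 — 5,3 | c22 | E
#4 — 5,2 | c26 | S
#5 — 5,1 | c30 | S
#6 — 5,0 | c34 | S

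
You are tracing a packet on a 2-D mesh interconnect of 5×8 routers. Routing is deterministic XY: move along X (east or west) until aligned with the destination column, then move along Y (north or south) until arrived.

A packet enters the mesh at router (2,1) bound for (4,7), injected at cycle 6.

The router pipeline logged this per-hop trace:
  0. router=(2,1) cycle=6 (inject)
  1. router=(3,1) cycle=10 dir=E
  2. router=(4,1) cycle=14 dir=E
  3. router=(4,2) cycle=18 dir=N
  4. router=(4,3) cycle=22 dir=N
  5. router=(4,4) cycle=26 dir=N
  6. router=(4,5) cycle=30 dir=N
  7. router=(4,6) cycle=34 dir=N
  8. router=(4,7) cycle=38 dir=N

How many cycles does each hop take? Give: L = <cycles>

L = 4

Δcyc across hop 0→1: 10 − 6 = 4.
Each hop adds L, hence L = 4.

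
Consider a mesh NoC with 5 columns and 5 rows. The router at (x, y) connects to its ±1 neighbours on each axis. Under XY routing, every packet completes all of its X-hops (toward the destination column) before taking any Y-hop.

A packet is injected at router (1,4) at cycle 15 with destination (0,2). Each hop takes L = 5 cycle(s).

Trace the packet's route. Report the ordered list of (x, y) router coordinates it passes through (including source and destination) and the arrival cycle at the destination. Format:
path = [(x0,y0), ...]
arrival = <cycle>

path = [(1,4), (0,4), (0,3), (0,2)]
arrival = 30

[0] x=1 y=4 t=15
[1] x=0 y=4 t=20 →W
[2] x=0 y=3 t=25 →S
[3] x=0 y=2 t=30 →S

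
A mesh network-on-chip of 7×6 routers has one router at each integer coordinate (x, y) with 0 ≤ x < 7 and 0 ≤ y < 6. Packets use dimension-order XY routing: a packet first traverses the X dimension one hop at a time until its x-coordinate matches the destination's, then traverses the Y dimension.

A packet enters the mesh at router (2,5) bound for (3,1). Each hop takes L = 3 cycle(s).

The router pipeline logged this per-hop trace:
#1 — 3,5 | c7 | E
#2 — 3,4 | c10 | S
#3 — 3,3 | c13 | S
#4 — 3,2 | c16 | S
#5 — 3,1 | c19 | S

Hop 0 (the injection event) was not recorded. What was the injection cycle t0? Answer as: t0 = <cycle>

Hop 1 reached at cycle 7; hop k is at t0 + k·L.
Therefore t0 = 7 − L = 4.

t0 = 4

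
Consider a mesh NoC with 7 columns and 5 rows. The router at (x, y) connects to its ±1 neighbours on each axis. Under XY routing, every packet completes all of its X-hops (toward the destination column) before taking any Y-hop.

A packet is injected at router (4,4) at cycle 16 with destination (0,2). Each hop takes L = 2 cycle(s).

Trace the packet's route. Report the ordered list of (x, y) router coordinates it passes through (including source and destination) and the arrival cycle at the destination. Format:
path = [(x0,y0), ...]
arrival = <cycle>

path = [(4,4), (3,4), (2,4), (1,4), (0,4), (0,3), (0,2)]
arrival = 28

  0. router=(4,4) cycle=16 (inject)
  1. router=(3,4) cycle=18 dir=W
  2. router=(2,4) cycle=20 dir=W
  3. router=(1,4) cycle=22 dir=W
  4. router=(0,4) cycle=24 dir=W
  5. router=(0,3) cycle=26 dir=S
  6. router=(0,2) cycle=28 dir=S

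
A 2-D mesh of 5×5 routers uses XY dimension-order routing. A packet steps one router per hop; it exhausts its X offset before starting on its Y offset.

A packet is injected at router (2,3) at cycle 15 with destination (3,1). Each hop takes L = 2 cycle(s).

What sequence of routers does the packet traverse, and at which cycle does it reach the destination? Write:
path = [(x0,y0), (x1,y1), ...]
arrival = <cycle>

t=15: at (2,3)
t=17: at (3,3) after E
t=19: at (3,2) after S
t=21: at (3,1) after S

path = [(2,3), (3,3), (3,2), (3,1)]
arrival = 21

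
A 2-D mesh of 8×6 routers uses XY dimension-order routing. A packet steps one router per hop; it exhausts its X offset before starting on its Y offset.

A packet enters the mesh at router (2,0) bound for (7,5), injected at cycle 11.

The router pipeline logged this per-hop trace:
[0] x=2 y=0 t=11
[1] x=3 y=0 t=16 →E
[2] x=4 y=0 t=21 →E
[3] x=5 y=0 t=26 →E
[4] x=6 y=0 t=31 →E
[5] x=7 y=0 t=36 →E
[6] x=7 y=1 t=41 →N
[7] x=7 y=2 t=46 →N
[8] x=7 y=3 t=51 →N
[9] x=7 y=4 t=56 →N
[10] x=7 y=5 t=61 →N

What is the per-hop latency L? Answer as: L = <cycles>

cyc[1] − cyc[0] = 16 − 11 = 5.
Per-hop latency L = Δcyc = 5.

L = 5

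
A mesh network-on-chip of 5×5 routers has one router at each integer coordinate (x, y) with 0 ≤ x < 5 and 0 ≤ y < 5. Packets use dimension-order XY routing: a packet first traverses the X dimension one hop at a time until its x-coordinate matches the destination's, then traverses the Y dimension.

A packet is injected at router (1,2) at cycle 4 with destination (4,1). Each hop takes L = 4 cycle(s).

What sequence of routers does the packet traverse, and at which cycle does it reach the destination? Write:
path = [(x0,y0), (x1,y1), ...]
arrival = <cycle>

path = [(1,2), (2,2), (3,2), (4,2), (4,1)]
arrival = 20

[0] x=1 y=2 t=4
[1] x=2 y=2 t=8 →E
[2] x=3 y=2 t=12 →E
[3] x=4 y=2 t=16 →E
[4] x=4 y=1 t=20 →S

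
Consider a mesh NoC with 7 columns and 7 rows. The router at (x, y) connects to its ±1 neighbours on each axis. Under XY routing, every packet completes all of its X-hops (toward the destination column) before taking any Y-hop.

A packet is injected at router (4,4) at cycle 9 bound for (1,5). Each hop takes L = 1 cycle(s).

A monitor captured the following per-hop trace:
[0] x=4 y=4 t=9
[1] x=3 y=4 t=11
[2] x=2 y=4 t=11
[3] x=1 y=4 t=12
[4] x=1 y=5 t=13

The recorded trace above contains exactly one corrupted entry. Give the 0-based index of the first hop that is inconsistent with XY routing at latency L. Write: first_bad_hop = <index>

first_bad_hop = 1

  1: Δx=-1 Δy=+0 Δt=2 [BAD: Δcyc=2≠L]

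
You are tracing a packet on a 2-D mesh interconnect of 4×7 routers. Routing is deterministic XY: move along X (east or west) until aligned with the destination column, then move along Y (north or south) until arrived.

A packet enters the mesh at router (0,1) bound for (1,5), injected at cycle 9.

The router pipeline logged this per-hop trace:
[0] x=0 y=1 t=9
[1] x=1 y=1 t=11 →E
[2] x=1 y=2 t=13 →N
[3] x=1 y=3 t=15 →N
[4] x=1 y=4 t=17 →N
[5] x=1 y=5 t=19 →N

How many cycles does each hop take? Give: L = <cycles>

Between hops 0 and 1 the cycle counter advances 11 − 9 = 2.
Per-hop latency L = Δcyc = 2.

L = 2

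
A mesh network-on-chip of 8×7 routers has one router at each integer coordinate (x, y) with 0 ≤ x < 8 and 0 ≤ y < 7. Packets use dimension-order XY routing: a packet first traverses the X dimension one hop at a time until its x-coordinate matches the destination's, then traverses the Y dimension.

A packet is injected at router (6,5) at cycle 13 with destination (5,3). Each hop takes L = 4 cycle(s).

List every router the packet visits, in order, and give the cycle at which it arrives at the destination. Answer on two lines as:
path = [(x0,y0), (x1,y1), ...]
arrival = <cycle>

path = [(6,5), (5,5), (5,4), (5,3)]
arrival = 25

  0. router=(6,5) cycle=13 (inject)
  1. router=(5,5) cycle=17 dir=W
  2. router=(5,4) cycle=21 dir=S
  3. router=(5,3) cycle=25 dir=S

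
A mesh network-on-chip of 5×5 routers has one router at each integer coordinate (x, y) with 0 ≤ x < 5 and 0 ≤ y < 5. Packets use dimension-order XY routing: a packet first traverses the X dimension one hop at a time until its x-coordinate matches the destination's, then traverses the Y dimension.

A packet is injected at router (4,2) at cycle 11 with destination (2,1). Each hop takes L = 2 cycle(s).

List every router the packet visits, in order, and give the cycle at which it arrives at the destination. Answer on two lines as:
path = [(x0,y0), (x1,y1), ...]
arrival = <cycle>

path = [(4,2), (3,2), (2,2), (2,1)]
arrival = 17

#0 — 4,2 | c11
#1 — 3,2 | c13 | W
#2 — 2,2 | c15 | W
#3 — 2,1 | c17 | S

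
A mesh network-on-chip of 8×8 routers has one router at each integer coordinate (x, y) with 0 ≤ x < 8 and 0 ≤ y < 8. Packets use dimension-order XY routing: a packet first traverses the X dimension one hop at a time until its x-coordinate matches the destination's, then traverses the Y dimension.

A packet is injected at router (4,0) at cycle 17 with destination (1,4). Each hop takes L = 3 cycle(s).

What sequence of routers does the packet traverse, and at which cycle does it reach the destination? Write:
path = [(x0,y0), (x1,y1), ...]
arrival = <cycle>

path = [(4,0), (3,0), (2,0), (1,0), (1,1), (1,2), (1,3), (1,4)]
arrival = 38

[0] x=4 y=0 t=17
[1] x=3 y=0 t=20 →W
[2] x=2 y=0 t=23 →W
[3] x=1 y=0 t=26 →W
[4] x=1 y=1 t=29 →N
[5] x=1 y=2 t=32 →N
[6] x=1 y=3 t=35 →N
[7] x=1 y=4 t=38 →N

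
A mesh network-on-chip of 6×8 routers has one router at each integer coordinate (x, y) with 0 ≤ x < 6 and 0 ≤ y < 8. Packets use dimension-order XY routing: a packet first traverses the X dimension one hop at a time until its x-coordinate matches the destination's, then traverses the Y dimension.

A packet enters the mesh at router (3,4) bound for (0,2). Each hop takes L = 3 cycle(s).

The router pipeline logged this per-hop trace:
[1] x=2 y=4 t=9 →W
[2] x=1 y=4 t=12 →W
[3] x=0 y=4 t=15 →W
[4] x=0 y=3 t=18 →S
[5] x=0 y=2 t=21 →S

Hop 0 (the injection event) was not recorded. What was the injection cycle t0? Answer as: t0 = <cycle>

t0 = 6

The first recorded entry is hop 1 at cycle 9.
Therefore t0 = 9 − L = 6.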